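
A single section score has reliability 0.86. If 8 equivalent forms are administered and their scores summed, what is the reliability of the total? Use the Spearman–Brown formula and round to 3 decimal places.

0.980

ρ_k = kρ / (1 + (k−1)ρ) = 8·0.86 / (1 + 7·0.86) = 6.880 / 7.020 = 0.980.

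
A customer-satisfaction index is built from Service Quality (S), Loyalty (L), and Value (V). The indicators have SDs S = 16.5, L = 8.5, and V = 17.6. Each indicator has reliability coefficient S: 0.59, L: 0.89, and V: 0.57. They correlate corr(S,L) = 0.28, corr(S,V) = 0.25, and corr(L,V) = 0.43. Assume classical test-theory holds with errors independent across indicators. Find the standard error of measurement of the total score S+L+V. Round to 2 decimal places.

Var(total) = 654.26 + 352.396 = 1006.66.
True-score variance = 401.493 + 352.396 = 753.889, so reliability = 0.7489.
Error variance = 1006.66 − 753.889 = 252.767; SEM = √252.767 = 15.90.

15.90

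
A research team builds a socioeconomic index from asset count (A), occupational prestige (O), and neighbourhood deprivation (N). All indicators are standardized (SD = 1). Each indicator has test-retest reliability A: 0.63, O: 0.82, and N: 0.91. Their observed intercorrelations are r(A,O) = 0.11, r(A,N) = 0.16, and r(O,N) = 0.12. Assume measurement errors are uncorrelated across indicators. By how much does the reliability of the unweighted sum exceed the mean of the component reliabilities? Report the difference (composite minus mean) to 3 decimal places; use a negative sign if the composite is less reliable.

Var(sum) = 3 + 0.78 = 3.78; true-score variance = 2.36 + 0.78 = 3.14; composite reliability = 0.8307.
Mean component reliability = 0.7867.
Difference = 0.8307 − 0.7867 = 0.044.

0.044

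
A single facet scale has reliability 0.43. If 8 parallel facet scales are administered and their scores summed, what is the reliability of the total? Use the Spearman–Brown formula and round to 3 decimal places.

ρ_k = kρ / (1 + (k−1)ρ) = 8·0.43 / (1 + 7·0.43) = 3.440 / 4.010 = 0.858.

0.858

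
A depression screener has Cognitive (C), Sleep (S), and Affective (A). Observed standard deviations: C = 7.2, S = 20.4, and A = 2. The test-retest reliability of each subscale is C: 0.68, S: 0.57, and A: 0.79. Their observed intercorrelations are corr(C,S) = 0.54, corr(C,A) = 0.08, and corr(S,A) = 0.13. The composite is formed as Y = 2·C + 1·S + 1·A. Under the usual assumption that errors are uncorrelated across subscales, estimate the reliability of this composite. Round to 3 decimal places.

Var(Y) = 2²·7.2² + 20.4² + 2² + 2·[2·7.2·20.4·0.54 + 2·7.2·2·0.08 + 20.4·2·0.13] = 627.52 + 332.477 = 959.997.
Because errors are independent across components, Cov(Tᵢ,Tⱼ) = Cov(Xᵢ,Xⱼ); the off-diagonal part of the true-score variance is the same as above.
True-score variance = [2²·7.2²·0.68 + 20.4²·0.57 + 2²·0.79] + 332.477 = 381.376 + 332.477 = 713.853.
Reliability = 713.853 / 959.997 = 0.744.

0.744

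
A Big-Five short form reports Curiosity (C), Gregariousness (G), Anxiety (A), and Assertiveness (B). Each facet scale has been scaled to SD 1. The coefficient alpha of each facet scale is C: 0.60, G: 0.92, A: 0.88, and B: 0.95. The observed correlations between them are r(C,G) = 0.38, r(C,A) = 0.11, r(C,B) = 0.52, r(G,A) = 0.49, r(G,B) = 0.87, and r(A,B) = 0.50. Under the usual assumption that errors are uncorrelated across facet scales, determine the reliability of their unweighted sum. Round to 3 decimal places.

0.933

Var(C+G+A+B) = 4 + 2·[0.38 + 0.11 + 0.52 + 0.49 + 0.87 + 0.50] = 4 + 5.74 = 9.74.
Under uncorrelated errors the observed covariances equal the true-score covariances, so only the own-variance terms attenuate.
True-score variance = [0.60 + 0.92 + 0.88 + 0.95] + 5.74 = 3.35 + 5.74 = 9.09.
Reliability = 9.09 / 9.74 = 0.933.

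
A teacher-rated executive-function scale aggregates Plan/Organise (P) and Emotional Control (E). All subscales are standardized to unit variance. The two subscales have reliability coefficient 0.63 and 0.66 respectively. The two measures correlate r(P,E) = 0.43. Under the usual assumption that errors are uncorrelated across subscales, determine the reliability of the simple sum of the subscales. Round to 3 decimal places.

Var(P+E) = 2 + 2·[0.43] = 2 + 0.86 = 2.86.
Because errors are independent across components, Cov(Tᵢ,Tⱼ) = Cov(Xᵢ,Xⱼ); the off-diagonal part of the true-score variance is the same as above.
True-score variance = [0.63 + 0.66] + 0.86 = 1.29 + 0.86 = 2.15.
Reliability = 2.15 / 2.86 = 0.752.

0.752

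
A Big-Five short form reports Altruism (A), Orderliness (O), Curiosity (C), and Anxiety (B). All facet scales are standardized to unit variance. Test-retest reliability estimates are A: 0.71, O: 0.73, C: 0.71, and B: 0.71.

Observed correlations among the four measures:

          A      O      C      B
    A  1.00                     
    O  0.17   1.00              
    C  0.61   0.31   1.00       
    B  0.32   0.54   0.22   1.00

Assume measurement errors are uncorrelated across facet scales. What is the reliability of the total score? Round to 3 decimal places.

0.863

Var(A+O+C+B) = 4 + 2·[0.17 + 0.61 + 0.32 + 0.31 + 0.54 + 0.22] = 4 + 4.34 = 8.34.
Because errors are independent across components, Cov(Tᵢ,Tⱼ) = Cov(Xᵢ,Xⱼ); the off-diagonal part of the true-score variance is the same as above.
True-score variance = [0.71 + 0.73 + 0.71 + 0.71] + 4.34 = 2.86 + 4.34 = 7.2.
Reliability = 7.2 / 8.34 = 0.863.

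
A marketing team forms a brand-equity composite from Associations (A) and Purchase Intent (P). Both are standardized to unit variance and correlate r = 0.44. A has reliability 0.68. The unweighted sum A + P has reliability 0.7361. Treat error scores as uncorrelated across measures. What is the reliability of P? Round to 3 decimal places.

0.560

Var(A+P) = 2 + 2·0.44 = 2.880.
True-score variance = ρ_A + ρ_P + 2·0.44, so 0.7361 = (0.68 + ρ_P + 0.88) / 2.880.
ρ_P = 0.7361·2.880 − 0.68 − 0.88 = 0.560.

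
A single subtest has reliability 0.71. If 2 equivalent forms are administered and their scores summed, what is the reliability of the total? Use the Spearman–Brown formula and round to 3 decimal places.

0.830

ρ_k = kρ / (1 + (k−1)ρ) = 2·0.71 / (1 + 1·0.71) = 1.420 / 1.710 = 0.830.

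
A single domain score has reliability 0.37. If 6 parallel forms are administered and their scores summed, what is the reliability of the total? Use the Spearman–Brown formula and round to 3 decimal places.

ρ_k = kρ / (1 + (k−1)ρ) = 6·0.37 / (1 + 5·0.37) = 2.220 / 2.850 = 0.779.

0.779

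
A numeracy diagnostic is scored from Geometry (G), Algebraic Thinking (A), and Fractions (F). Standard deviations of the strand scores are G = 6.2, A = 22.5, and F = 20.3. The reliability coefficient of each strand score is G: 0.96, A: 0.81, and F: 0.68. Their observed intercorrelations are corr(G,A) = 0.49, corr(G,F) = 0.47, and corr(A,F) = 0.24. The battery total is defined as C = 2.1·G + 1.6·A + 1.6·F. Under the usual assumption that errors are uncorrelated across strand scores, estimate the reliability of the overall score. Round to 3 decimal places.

0.850

Var(C) = 2.1²·6.2² + 1.6²·22.5² + 1.6²·20.3² + 2·[3.36·6.2·22.5·0.49 + 3.36·6.2·20.3·0.47 + 2.56·22.5·20.3·0.24] = 2520.47 + 1418.12 = 3938.59.
Under uncorrelated errors the observed covariances equal the true-score covariances, so only the own-variance terms attenuate.
True-score variance = [2.1²·6.2²·0.96 + 1.6²·22.5²·0.81 + 1.6²·20.3²·0.68] + 1418.12 = 1929.87 + 1418.12 = 3347.98.
Reliability = 3347.98 / 3938.59 = 0.850.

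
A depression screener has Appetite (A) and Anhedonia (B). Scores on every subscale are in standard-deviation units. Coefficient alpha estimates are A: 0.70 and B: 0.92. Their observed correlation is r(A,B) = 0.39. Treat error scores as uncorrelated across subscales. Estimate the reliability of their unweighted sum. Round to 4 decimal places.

Var(A+B) = 2 + 2·[0.39] = 2 + 0.78 = 2.78.
Under uncorrelated errors the observed covariances equal the true-score covariances, so only the own-variance terms attenuate.
True-score variance = [0.70 + 0.92] + 0.78 = 1.62 + 0.78 = 2.4.
Reliability = 2.4 / 2.78 = 0.8633.

0.8633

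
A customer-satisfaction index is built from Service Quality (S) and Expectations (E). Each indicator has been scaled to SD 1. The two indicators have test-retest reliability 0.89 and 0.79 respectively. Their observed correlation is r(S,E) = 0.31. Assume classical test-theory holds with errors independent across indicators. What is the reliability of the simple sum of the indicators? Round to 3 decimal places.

0.878

Var(S+E) = 2 + 2·[0.31] = 2 + 0.62 = 2.62.
Because errors are independent across components, Cov(Tᵢ,Tⱼ) = Cov(Xᵢ,Xⱼ); the off-diagonal part of the true-score variance is the same as above.
True-score variance = [0.89 + 0.79] + 0.62 = 1.68 + 0.62 = 2.3.
Reliability = 2.3 / 2.62 = 0.878.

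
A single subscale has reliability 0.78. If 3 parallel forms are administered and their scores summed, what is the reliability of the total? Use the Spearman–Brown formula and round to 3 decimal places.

ρ_k = kρ / (1 + (k−1)ρ) = 3·0.78 / (1 + 2·0.78) = 2.340 / 2.560 = 0.914.

0.914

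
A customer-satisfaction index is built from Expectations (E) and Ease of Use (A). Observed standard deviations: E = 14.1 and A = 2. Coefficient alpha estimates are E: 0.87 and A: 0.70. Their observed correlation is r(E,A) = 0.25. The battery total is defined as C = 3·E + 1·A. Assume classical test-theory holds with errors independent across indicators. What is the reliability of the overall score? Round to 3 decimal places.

0.873

Var(C) = 3²·14.1² + 2² + 2·[3·14.1·2·0.25] = 1793.29 + 42.3 = 1835.59.
With uncorrelated errors the cross-covariances are all true-score covariance, so they carry over unchanged; only the diagonal terms shrink to ρᵢσᵢ².
True-score variance = [3²·14.1²·0.87 + 2²·0.70] + 42.3 = 1559.48 + 42.3 = 1601.78.
Reliability = 1601.78 / 1835.59 = 0.873.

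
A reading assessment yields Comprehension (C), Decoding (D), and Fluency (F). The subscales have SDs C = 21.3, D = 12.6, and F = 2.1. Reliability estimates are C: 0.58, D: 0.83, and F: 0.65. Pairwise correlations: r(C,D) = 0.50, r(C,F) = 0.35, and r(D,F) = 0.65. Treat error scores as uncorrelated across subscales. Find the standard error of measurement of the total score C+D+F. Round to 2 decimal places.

Var(total) = 616.86 + 334.089 = 950.949.
True-score variance = 397.777 + 334.089 = 731.866, so reliability = 0.7696.
Error variance = 950.949 − 731.866 = 219.083; SEM = √219.083 = 14.80.

14.80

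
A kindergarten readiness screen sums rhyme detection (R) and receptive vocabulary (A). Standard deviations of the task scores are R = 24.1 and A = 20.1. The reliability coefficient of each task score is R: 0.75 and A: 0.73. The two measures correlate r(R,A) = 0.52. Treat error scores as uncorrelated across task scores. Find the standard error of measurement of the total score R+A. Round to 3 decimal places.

Var(total) = 984.82 + 503.786 = 1488.61.
True-score variance = 730.535 + 503.786 = 1234.32, so reliability = 0.8292.
Error variance = 1488.61 − 1234.32 = 254.285; SEM = √254.285 = 15.946.

15.946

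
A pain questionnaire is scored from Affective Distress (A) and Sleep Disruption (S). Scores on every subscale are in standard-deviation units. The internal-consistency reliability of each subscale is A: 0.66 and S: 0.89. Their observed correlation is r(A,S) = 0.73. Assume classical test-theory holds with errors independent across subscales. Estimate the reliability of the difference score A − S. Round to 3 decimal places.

Var(A−S) = 1 + 1 − 2·0.73 = 2 − 1.46 = 0.54.
Because errors are independent across components, Cov(Tᵢ,Tⱼ) = Cov(Xᵢ,Xⱼ); the off-diagonal part of the true-score variance is the same as above.
True-score variance = [0.66 + 0.89] − 1.46 = 1.55 − 1.46 = 0.09.
Reliability = 0.09 / 0.54 = 0.167.

0.167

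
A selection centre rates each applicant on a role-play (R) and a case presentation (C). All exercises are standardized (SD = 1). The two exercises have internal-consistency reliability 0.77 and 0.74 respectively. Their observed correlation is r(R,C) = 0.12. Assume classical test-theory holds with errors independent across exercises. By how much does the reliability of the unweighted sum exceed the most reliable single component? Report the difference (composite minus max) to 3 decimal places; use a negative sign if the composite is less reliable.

Var(sum) = 2 + 0.24 = 2.24; true-score variance = 1.51 + 0.24 = 1.75; composite reliability = 0.7812.
Max component reliability = 0.7700.
Difference = 0.7812 − 0.7700 = 0.011.

0.011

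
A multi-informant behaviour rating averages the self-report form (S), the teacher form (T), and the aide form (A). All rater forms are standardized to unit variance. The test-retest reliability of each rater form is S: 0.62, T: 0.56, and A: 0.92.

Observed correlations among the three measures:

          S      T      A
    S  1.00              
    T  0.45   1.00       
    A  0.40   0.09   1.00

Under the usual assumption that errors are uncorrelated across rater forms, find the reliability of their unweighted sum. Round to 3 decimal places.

0.816

Var(S+T+A) = 3 + 2·[0.45 + 0.40 + 0.09] = 3 + 1.88 = 4.88.
Under uncorrelated errors the observed covariances equal the true-score covariances, so only the own-variance terms attenuate.
True-score variance = [0.62 + 0.56 + 0.92] + 1.88 = 2.1 + 1.88 = 3.98.
Reliability = 3.98 / 4.88 = 0.816.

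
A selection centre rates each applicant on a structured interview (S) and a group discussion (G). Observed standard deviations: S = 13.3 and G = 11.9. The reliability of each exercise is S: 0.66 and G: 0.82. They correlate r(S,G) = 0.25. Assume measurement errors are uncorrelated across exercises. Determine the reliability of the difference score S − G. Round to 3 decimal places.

Var(S−G) = 13.3² + 11.9² − 2·13.3·11.9·0.25 = 318.5 − 79.135 = 239.365.
With uncorrelated errors the cross-covariances are all true-score covariance, so they carry over unchanged; only the diagonal terms shrink to ρᵢσᵢ².
True-score variance = [13.3²·0.66 + 11.9²·0.82] − 79.135 = 232.868 − 79.135 = 153.733.
Reliability = 153.733 / 239.365 = 0.642.

0.642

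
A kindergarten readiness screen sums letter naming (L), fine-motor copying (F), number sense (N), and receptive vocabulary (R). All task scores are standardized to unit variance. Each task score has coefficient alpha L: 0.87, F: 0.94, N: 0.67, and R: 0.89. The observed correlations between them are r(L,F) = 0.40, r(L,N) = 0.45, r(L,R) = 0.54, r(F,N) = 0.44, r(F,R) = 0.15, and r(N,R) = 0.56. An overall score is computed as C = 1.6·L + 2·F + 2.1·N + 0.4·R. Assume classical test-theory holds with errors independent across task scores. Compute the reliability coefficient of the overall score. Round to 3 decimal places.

0.908

Var(C) = 1.6² + 2² + 2.1² + 0.4² + 2·[3.2·0.40 + 3.36·0.45 + 0.64·0.54 + 4.2·0.44 + 0.8·0.15 + 0.84·0.56] = 11.13 + 11.152 = 22.282.
Because errors are independent across components, Cov(Tᵢ,Tⱼ) = Cov(Xᵢ,Xⱼ); the off-diagonal part of the true-score variance is the same as above.
True-score variance = [1.6²·0.87 + 2²·0.94 + 2.1²·0.67 + 0.4²·0.89] + 11.152 = 9.0843 + 11.152 = 20.2363.
Reliability = 20.2363 / 22.282 = 0.908.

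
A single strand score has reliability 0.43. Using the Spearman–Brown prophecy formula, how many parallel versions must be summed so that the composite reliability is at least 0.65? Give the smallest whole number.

3

k ≥ ρ*(1−ρ₁)/(ρ₁(1−ρ*)) = 0.65·0.57 / (0.43·0.35) = 2.462.
Smallest integer k = 3.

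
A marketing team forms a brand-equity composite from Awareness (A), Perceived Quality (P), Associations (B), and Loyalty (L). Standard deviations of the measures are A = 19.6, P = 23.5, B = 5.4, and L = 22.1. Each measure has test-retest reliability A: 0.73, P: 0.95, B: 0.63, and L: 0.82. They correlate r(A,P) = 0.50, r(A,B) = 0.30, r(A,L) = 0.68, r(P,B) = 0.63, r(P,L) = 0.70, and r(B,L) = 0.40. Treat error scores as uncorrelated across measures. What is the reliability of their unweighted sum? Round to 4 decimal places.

Var(A+P+B+L) = 19.6² + 23.5² + 5.4² + 22.1² + 2·[19.6·23.5·0.50 + 19.6·5.4·0.30 + 19.6·22.1·0.68 + 23.5·5.4·0.63 + 23.5·22.1·0.70 + 5.4·22.1·0.40] = 1453.98 + 2095.66 = 3549.64.
Because errors are independent across components, Cov(Tᵢ,Tⱼ) = Cov(Xᵢ,Xⱼ); the off-diagonal part of the true-score variance is the same as above.
True-score variance = [19.6²·0.73 + 23.5²·0.95 + 5.4²·0.63 + 22.1²·0.82] + 2095.66 = 1223.94 + 2095.66 = 3319.6.
Reliability = 3319.6 / 3549.64 = 0.9352.

0.9352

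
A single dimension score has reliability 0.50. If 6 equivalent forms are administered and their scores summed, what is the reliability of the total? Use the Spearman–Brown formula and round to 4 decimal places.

ρ_k = kρ / (1 + (k−1)ρ) = 6·0.50 / (1 + 5·0.50) = 3.000 / 3.500 = 0.8571.

0.8571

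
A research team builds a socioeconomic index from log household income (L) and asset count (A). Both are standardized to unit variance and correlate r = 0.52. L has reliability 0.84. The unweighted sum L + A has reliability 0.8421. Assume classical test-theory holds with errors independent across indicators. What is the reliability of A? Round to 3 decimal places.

0.680

Var(L+A) = 2 + 2·0.52 = 3.040.
True-score variance = ρ_L + ρ_A + 2·0.52, so 0.8421 = (0.84 + ρ_A + 1.04) / 3.040.
ρ_A = 0.8421·3.040 − 0.84 − 1.04 = 0.680.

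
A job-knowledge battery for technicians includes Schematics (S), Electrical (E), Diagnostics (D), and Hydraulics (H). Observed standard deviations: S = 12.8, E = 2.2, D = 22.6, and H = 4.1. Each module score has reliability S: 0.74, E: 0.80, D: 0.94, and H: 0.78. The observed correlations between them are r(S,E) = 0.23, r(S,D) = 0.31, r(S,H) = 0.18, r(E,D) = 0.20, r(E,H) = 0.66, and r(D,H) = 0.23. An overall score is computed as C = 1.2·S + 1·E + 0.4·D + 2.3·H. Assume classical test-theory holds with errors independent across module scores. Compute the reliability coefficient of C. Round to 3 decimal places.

Var(C) = 1.2²·12.8² + 2.2² + 0.4²·22.6² + 2.3²·4.1² + 2·[1.2·12.8·2.2·0.23 + 0.48·12.8·22.6·0.31 + 2.76·12.8·4.1·0.18 + 0.4·2.2·22.6·0.20 + 2.3·2.2·4.1·0.66 + 0.92·22.6·4.1·0.23] = 411.416 + 228.332 = 639.748.
Because errors are independent across components, Cov(Tᵢ,Tⱼ) = Cov(Xᵢ,Xⱼ); the off-diagonal part of the true-score variance is the same as above.
True-score variance = [1.2²·12.8²·0.74 + 2.2²·0.80 + 0.4²·22.6²·0.94 + 2.3²·4.1²·0.78] + 228.332 = 324.64 + 228.332 = 552.971.
Reliability = 552.971 / 639.748 = 0.864.

0.864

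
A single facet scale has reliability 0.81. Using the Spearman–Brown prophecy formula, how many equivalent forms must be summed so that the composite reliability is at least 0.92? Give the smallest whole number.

3

k ≥ ρ*(1−ρ₁)/(ρ₁(1−ρ*)) = 0.92·0.19 / (0.81·0.08) = 2.698.
Smallest integer k = 3.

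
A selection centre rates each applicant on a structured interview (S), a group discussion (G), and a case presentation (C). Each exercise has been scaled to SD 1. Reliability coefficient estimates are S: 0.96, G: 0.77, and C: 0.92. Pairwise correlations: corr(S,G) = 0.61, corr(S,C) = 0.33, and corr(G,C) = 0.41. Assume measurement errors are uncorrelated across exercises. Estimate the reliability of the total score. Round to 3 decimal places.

0.939

Var(S+G+C) = 3 + 2·[0.61 + 0.33 + 0.41] = 3 + 2.7 = 5.7.
Because errors are independent across components, Cov(Tᵢ,Tⱼ) = Cov(Xᵢ,Xⱼ); the off-diagonal part of the true-score variance is the same as above.
True-score variance = [0.96 + 0.77 + 0.92] + 2.7 = 2.65 + 2.7 = 5.35.
Reliability = 5.35 / 5.7 = 0.939.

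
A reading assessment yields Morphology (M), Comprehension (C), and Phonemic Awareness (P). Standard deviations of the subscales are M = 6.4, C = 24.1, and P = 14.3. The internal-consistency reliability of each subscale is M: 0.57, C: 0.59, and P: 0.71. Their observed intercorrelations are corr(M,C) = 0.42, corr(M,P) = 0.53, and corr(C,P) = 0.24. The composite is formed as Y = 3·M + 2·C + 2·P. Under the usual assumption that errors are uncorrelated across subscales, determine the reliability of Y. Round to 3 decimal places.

0.756

Var(Y) = 3²·6.4² + 2²·24.1² + 2²·14.3² + 2·[6·6.4·24.1·0.42 + 6·6.4·14.3·0.53 + 4·24.1·14.3·0.24] = 3509.84 + 2021.13 = 5530.97.
Because errors are independent across components, Cov(Tᵢ,Tⱼ) = Cov(Xᵢ,Xⱼ); the off-diagonal part of the true-score variance is the same as above.
True-score variance = [3²·6.4²·0.57 + 2²·24.1²·0.59 + 2²·14.3²·0.71] + 2021.13 = 2161.59 + 2021.13 = 4182.71.
Reliability = 4182.71 / 5530.97 = 0.756.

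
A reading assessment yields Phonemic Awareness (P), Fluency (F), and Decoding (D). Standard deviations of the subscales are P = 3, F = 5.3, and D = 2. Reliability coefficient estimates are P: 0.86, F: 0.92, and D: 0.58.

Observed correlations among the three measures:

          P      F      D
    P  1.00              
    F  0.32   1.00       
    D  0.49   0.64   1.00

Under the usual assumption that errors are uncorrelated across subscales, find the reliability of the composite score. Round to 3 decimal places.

Var(P+F+D) = 3² + 5.3² + 2² + 2·[3·5.3·0.32 + 3·2·0.49 + 5.3·2·0.64] = 41.09 + 29.624 = 70.714.
Because errors are independent across components, Cov(Tᵢ,Tⱼ) = Cov(Xᵢ,Xⱼ); the off-diagonal part of the true-score variance is the same as above.
True-score variance = [3²·0.86 + 5.3²·0.92 + 2²·0.58] + 29.624 = 35.9028 + 29.624 = 65.5268.
Reliability = 65.5268 / 70.714 = 0.927.

0.927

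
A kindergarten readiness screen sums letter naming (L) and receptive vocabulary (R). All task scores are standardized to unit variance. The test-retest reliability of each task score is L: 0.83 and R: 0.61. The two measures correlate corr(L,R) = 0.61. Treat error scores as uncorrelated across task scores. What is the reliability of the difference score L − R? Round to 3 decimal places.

Var(L−R) = 1 + 1 − 2·0.61 = 2 − 1.22 = 0.78.
Under uncorrelated errors the observed covariances equal the true-score covariances, so only the own-variance terms attenuate.
True-score variance = [0.83 + 0.61] − 1.22 = 1.44 − 1.22 = 0.22.
Reliability = 0.22 / 0.78 = 0.282.

0.282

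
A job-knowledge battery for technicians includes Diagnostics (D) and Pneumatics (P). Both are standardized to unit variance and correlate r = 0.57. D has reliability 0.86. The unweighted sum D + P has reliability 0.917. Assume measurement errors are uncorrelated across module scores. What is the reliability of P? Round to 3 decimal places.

Var(D+P) = 2 + 2·0.57 = 3.140.
True-score variance = ρ_D + ρ_P + 2·0.57, so 0.917 = (0.86 + ρ_P + 1.14) / 3.140.
ρ_P = 0.917·3.140 − 0.86 − 1.14 = 0.879.

0.879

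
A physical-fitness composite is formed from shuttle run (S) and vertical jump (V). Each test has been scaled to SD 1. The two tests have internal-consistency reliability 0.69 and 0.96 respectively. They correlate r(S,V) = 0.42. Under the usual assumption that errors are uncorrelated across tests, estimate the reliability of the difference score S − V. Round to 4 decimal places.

0.6983

Var(S−V) = 1 + 1 − 2·0.42 = 2 − 0.84 = 1.16.
With uncorrelated errors the cross-covariances are all true-score covariance, so they carry over unchanged; only the diagonal terms shrink to ρᵢσᵢ².
True-score variance = [0.69 + 0.96] − 0.84 = 1.65 − 0.84 = 0.81.
Reliability = 0.81 / 1.16 = 0.6983.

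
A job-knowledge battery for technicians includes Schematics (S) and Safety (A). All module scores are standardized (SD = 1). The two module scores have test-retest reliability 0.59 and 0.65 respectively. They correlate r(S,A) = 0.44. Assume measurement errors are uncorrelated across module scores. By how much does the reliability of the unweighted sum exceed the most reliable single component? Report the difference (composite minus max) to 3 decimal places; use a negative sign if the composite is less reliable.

0.086

Var(sum) = 2 + 0.88 = 2.88; true-score variance = 1.24 + 0.88 = 2.12; composite reliability = 0.7361.
Max component reliability = 0.6500.
Difference = 0.7361 − 0.6500 = 0.086.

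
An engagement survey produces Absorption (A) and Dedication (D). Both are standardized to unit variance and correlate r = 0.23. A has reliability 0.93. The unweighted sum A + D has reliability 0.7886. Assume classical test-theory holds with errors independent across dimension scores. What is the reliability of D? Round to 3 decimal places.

Var(A+D) = 2 + 2·0.23 = 2.460.
True-score variance = ρ_A + ρ_D + 2·0.23, so 0.7886 = (0.93 + ρ_D + 0.46) / 2.460.
ρ_D = 0.7886·2.460 − 0.93 − 0.46 = 0.550.

0.550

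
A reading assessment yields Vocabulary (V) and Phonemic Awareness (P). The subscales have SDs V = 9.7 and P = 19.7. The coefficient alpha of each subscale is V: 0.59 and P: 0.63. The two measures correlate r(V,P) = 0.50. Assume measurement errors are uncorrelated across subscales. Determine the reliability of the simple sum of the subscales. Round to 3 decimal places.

0.729

Var(V+P) = 9.7² + 19.7² + 2·[9.7·19.7·0.50] = 482.18 + 191.09 = 673.27.
Under uncorrelated errors the observed covariances equal the true-score covariances, so only the own-variance terms attenuate.
True-score variance = [9.7²·0.59 + 19.7²·0.63] + 191.09 = 300.01 + 191.09 = 491.1.
Reliability = 491.1 / 673.27 = 0.729.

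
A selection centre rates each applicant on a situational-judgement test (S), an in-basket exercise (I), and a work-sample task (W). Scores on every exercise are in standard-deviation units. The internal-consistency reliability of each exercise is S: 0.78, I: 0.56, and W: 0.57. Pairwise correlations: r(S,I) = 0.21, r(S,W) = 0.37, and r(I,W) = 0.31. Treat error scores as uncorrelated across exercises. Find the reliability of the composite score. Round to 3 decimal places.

Var(S+I+W) = 3 + 2·[0.21 + 0.37 + 0.31] = 3 + 1.78 = 4.78.
Because errors are independent across components, Cov(Tᵢ,Tⱼ) = Cov(Xᵢ,Xⱼ); the off-diagonal part of the true-score variance is the same as above.
True-score variance = [0.78 + 0.56 + 0.57] + 1.78 = 1.91 + 1.78 = 3.69.
Reliability = 3.69 / 4.78 = 0.772.

0.772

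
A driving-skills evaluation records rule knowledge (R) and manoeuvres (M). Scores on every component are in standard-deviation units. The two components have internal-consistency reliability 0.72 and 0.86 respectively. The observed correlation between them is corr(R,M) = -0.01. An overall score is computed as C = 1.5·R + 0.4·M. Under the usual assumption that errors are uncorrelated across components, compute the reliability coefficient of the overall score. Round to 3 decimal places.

Var(C) = 1.5² + 0.4² + 2·[0.6·(-0.01)] = 2.41 − 0.012 = 2.398.
With uncorrelated errors the cross-covariances are all true-score covariance, so they carry over unchanged; only the diagonal terms shrink to ρᵢσᵢ².
True-score variance = [1.5²·0.72 + 0.4²·0.86] − 0.012 = 1.7576 − 0.012 = 1.7456.
Reliability = 1.7456 / 2.398 = 0.728.

0.728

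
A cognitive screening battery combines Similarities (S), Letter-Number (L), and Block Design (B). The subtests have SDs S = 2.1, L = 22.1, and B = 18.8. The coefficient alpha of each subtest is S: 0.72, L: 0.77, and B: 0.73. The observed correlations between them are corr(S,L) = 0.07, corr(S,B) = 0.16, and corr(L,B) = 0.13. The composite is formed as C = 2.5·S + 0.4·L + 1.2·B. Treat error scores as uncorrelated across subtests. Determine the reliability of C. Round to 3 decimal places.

Var(C) = 2.5²·2.1² + 0.4²·22.1² + 1.2²·18.8² + 2·[2.1·22.1·0.07 + 3·2.1·18.8·0.16 + 0.48·22.1·18.8·0.13] = 614.662 + 96.2501 = 710.912.
Because errors are independent across components, Cov(Tᵢ,Tⱼ) = Cov(Xᵢ,Xⱼ); the off-diagonal part of the true-score variance is the same as above.
True-score variance = [2.5²·2.1²·0.72 + 0.4²·22.1²·0.77 + 1.2²·18.8²·0.73] + 96.2501 = 451.553 + 96.2501 = 547.803.
Reliability = 547.803 / 710.912 = 0.771.

0.771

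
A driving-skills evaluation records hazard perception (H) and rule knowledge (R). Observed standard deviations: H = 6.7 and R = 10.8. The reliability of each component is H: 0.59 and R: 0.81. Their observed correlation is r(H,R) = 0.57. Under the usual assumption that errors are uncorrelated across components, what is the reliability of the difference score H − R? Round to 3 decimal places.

Var(H−R) = 6.7² + 10.8² − 2·6.7·10.8·0.57 = 161.53 − 82.4904 = 79.0396.
With uncorrelated errors the cross-covariances are all true-score covariance, so they carry over unchanged; only the diagonal terms shrink to ρᵢσᵢ².
True-score variance = [6.7²·0.59 + 10.8²·0.81] − 82.4904 = 120.964 − 82.4904 = 38.4731.
Reliability = 38.4731 / 79.0396 = 0.487.

0.487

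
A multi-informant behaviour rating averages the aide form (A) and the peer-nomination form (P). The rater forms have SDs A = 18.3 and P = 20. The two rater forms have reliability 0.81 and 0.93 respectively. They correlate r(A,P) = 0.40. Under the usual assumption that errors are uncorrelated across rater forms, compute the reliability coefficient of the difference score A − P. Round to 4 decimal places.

0.7927

Var(A−P) = 18.3² + 20² − 2·18.3·20·0.40 = 734.89 − 292.8 = 442.09.
Under uncorrelated errors the observed covariances equal the true-score covariances, so only the own-variance terms attenuate.
True-score variance = [18.3²·0.81 + 20²·0.93] − 292.8 = 643.261 − 292.8 = 350.461.
Reliability = 350.461 / 442.09 = 0.7927.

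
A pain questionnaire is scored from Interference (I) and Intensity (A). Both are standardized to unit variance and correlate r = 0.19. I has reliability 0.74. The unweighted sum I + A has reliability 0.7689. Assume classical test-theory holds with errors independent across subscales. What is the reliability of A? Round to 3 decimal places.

0.710

Var(I+A) = 2 + 2·0.19 = 2.380.
True-score variance = ρ_I + ρ_A + 2·0.19, so 0.7689 = (0.74 + ρ_A + 0.38) / 2.380.
ρ_A = 0.7689·2.380 − 0.74 − 0.38 = 0.710.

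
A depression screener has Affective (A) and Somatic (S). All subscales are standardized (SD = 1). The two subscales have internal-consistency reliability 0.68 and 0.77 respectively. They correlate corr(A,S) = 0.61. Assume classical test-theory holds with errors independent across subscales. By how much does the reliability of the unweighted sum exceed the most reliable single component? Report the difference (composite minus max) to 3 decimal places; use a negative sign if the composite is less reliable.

0.059

Var(sum) = 2 + 1.22 = 3.22; true-score variance = 1.45 + 1.22 = 2.67; composite reliability = 0.8292.
Max component reliability = 0.7700.
Difference = 0.8292 − 0.7700 = 0.059.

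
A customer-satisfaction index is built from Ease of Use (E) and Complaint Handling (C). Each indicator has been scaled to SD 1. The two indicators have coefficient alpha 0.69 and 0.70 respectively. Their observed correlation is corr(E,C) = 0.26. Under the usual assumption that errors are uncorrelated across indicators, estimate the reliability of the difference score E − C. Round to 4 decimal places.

0.5878

Var(E−C) = 1 + 1 − 2·0.26 = 2 − 0.52 = 1.48.
Under uncorrelated errors the observed covariances equal the true-score covariances, so only the own-variance terms attenuate.
True-score variance = [0.69 + 0.70] − 0.52 = 1.39 − 0.52 = 0.87.
Reliability = 0.87 / 1.48 = 0.5878.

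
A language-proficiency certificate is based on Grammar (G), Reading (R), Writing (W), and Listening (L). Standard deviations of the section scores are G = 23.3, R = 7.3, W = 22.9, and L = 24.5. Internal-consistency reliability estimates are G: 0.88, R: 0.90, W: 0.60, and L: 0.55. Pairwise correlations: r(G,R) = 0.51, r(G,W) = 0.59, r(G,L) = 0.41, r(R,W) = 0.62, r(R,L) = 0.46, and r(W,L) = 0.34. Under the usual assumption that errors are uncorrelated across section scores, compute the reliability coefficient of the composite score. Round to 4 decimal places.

Var(G+R+W+L) = 23.3² + 7.3² + 22.9² + 24.5² + 2·[23.3·7.3·0.51 + 23.3·22.9·0.59 + 23.3·24.5·0.41 + 7.3·22.9·0.62 + 7.3·24.5·0.46 + 22.9·24.5·0.34] = 1720.84 + 2024.55 = 3745.39.
Because errors are independent across components, Cov(Tᵢ,Tⱼ) = Cov(Xᵢ,Xⱼ); the off-diagonal part of the true-score variance is the same as above.
True-score variance = [23.3²·0.88 + 7.3²·0.90 + 22.9²·0.60 + 24.5²·0.55] + 2024.55 = 1170.49 + 2024.55 = 3195.04.
Reliability = 3195.04 / 3745.39 = 0.8531.

0.8531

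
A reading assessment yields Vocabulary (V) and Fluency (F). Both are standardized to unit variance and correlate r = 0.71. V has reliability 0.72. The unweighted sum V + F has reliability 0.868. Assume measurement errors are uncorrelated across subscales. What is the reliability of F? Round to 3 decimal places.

0.829

Var(V+F) = 2 + 2·0.71 = 3.420.
True-score variance = ρ_V + ρ_F + 2·0.71, so 0.868 = (0.72 + ρ_F + 1.42) / 3.420.
ρ_F = 0.868·3.420 − 0.72 − 1.42 = 0.829.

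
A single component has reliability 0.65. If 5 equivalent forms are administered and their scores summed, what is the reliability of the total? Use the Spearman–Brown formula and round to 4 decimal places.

0.9028

ρ_k = kρ / (1 + (k−1)ρ) = 5·0.65 / (1 + 4·0.65) = 3.250 / 3.600 = 0.9028.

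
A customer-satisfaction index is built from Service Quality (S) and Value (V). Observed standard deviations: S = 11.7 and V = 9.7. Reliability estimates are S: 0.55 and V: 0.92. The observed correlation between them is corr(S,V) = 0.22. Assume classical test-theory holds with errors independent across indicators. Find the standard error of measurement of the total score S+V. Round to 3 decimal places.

Var(total) = 230.98 + 49.9356 = 280.916.
True-score variance = 161.852 + 49.9356 = 211.788, so reliability = 0.7539.
Error variance = 280.916 − 211.788 = 69.1277; SEM = √69.1277 = 8.314.

8.314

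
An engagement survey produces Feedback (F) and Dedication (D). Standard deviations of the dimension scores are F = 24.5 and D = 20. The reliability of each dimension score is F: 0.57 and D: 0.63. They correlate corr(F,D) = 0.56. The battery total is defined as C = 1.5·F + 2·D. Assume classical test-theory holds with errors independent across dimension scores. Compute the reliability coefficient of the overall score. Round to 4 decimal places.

Var(C) = 1.5²·24.5² + 2²·20² + 2·[3·24.5·20·0.56] = 2950.56 + 1646.4 = 4596.96.
Because errors are independent across components, Cov(Tᵢ,Tⱼ) = Cov(Xᵢ,Xⱼ); the off-diagonal part of the true-score variance is the same as above.
True-score variance = [1.5²·24.5²·0.57 + 2²·20²·0.63] + 1646.4 = 1777.82 + 1646.4 = 3424.22.
Reliability = 3424.22 / 4596.96 = 0.7449.

0.7449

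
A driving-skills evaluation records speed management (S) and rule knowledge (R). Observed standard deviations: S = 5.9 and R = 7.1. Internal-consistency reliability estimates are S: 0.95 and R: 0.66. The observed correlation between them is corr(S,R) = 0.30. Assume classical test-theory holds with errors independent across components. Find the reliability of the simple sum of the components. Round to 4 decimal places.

Var(S+R) = 5.9² + 7.1² + 2·[5.9·7.1·0.30] = 85.22 + 25.134 = 110.354.
With uncorrelated errors the cross-covariances are all true-score covariance, so they carry over unchanged; only the diagonal terms shrink to ρᵢσᵢ².
True-score variance = [5.9²·0.95 + 7.1²·0.66] + 25.134 = 66.3401 + 25.134 = 91.4741.
Reliability = 91.4741 / 110.354 = 0.8289.

0.8289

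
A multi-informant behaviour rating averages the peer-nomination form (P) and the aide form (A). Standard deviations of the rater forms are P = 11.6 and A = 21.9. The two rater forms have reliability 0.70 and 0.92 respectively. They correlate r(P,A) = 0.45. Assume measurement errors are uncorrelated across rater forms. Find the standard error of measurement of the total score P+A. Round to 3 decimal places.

Var(total) = 614.17 + 228.636 = 842.806.
True-score variance = 535.433 + 228.636 = 764.069, so reliability = 0.9066.
Error variance = 842.806 − 764.069 = 78.7368; SEM = √78.7368 = 8.873.

8.873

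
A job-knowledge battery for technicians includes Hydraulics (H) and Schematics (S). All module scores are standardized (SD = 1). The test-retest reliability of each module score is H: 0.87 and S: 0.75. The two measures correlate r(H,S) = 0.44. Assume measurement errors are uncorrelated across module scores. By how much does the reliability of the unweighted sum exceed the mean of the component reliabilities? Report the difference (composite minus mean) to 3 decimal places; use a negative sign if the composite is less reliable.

0.058

Var(sum) = 2 + 0.88 = 2.88; true-score variance = 1.62 + 0.88 = 2.5; composite reliability = 0.8681.
Mean component reliability = 0.8100.
Difference = 0.8681 − 0.8100 = 0.058.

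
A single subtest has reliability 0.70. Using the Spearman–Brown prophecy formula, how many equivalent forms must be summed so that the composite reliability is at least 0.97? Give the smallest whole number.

14

k ≥ ρ*(1−ρ₁)/(ρ₁(1−ρ*)) = 0.97·0.30 / (0.70·0.03) = 13.857.
Smallest integer k = 14.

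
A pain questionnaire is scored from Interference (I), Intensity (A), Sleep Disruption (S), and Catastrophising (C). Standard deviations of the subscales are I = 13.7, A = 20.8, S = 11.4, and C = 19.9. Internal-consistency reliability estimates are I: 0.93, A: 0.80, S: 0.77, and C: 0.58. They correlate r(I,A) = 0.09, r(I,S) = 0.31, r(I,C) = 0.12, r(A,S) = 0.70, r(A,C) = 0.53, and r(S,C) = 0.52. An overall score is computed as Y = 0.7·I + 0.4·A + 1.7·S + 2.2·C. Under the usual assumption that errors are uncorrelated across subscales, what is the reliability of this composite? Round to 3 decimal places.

Var(Y) = 0.7²·13.7² + 0.4²·20.8² + 1.7²·11.4² + 2.2²·19.9² + 2·[0.28·13.7·20.8·0.09 + 1.19·13.7·11.4·0.31 + 1.54·13.7·19.9·0.12 + 0.68·20.8·11.4·0.70 + 0.88·20.8·19.9·0.53 + 3.74·11.4·19.9·0.52] = 2453.46 + 1724.59 = 4178.06.
Because errors are independent across components, Cov(Tᵢ,Tⱼ) = Cov(Xᵢ,Xⱼ); the off-diagonal part of the true-score variance is the same as above.
True-score variance = [0.7²·13.7²·0.93 + 0.4²·20.8²·0.80 + 1.7²·11.4²·0.77 + 2.2²·19.9²·0.58] + 1724.59 = 1541.79 + 1724.59 = 3266.38.
Reliability = 3266.38 / 4178.06 = 0.782.

0.782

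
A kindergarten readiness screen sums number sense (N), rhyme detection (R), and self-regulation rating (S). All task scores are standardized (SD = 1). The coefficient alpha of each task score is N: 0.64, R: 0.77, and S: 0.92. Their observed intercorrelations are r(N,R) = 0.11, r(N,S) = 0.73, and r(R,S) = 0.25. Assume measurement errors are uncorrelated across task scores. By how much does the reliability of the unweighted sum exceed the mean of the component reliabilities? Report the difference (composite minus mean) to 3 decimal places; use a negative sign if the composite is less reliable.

Var(sum) = 3 + 2.18 = 5.18; true-score variance = 2.33 + 2.18 = 4.51; composite reliability = 0.8707.
Mean component reliability = 0.7767.
Difference = 0.8707 − 0.7767 = 0.094.

0.094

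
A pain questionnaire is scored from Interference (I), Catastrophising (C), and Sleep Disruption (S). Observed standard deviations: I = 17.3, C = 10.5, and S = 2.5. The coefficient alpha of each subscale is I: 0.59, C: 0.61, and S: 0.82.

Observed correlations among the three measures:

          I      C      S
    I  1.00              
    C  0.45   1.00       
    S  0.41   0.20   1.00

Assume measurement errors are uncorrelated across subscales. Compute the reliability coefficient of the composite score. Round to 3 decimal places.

Var(I+C+S) = 17.3² + 10.5² + 2.5² + 2·[17.3·10.5·0.45 + 17.3·2.5·0.41 + 10.5·2.5·0.20] = 415.79 + 209.45 = 625.24.
Because errors are independent across components, Cov(Tᵢ,Tⱼ) = Cov(Xᵢ,Xⱼ); the off-diagonal part of the true-score variance is the same as above.
True-score variance = [17.3²·0.59 + 10.5²·0.61 + 2.5²·0.82] + 209.45 = 248.959 + 209.45 = 458.409.
Reliability = 458.409 / 625.24 = 0.733.

0.733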